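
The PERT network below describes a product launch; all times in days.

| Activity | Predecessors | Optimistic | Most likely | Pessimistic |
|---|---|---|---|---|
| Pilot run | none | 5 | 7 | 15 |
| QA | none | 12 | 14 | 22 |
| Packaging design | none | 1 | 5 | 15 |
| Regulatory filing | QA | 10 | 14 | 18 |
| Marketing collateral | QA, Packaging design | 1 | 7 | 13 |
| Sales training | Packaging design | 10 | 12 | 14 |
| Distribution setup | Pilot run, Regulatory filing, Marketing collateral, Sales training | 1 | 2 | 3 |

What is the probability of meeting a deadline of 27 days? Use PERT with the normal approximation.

te_Pilot run = (5 + 4·7 + 15)/6 = 48/6 = 8; σ²_Pilot run = ((15−5)/6)² = 2.778
te_QA = (12 + 4·14 + 22)/6 = 90/6 = 15; σ²_QA = ((22−12)/6)² = 2.778
te_Packaging design = (1 + 4·5 + 15)/6 = 36/6 = 6; σ²_Packaging design = ((15−1)/6)² = 5.444
te_Regulatory filing = (10 + 4·14 + 18)/6 = 84/6 = 14; σ²_Regulatory filing = ((18−10)/6)² = 1.778
te_Marketing collateral = (1 + 4·7 + 13)/6 = 42/6 = 7; σ²_Marketing collateral = ((13−1)/6)² = 4.000
te_Sales training = (10 + 4·12 + 14)/6 = 72/6 = 12; σ²_Sales training = ((14−10)/6)² = 0.444
te_Distribution setup = (1 + 4·2 + 3)/6 = 12/6 = 2; σ²_Distribution setup = ((3−1)/6)² = 0.111

Forward pass:
ES_Pilot run = 0; EF_Pilot run = 8
ES_QA = 0; EF_QA = 15
ES_Packaging design = 0; EF_Packaging design = 6
ES_Regulatory filing = 15; EF_Regulatory filing = 15+14 = 29
ES_Marketing collateral = max(EF_QA=15, EF_Packaging design=6) = 15; EF_Marketing collateral = 15+7 = 22
ES_Sales training = 6; EF_Sales training = 6+12 = 18
ES_Distribution setup = max(EF_Pilot run=8, EF_Regulatory filing=29, EF_Marketing collateral=22, EF_Sales training=18) = 29; EF_Distribution setup = 29+2 = 31
Expected project duration μ = 31 days. Critical path: QA → Regulatory filing → Distribution setup.

Variance along critical path = 2.778 + 1.778 + 0.111 = 4.667; σ = √4.667 = 2.160 days.
Z = (27 − 31) / 2.160 = -1.852
P(T ≤ 27) = Φ(-1.852) ≈ 0.032

0.032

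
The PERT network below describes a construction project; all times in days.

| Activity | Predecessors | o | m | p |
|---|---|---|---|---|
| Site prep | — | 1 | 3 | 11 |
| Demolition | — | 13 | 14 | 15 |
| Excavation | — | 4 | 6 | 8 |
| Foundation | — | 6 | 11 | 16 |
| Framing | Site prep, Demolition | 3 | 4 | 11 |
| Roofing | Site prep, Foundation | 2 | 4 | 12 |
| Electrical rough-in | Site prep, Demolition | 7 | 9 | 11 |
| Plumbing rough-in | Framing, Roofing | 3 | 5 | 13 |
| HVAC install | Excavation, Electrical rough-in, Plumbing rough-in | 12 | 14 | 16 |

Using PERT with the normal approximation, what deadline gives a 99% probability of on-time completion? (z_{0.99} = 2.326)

te_Site prep = (1 + 4·3 + 11)/6 = 24/6 = 4; σ²_Site prep = ((11−1)/6)² = 2.778
te_Demolition = (13 + 4·14 + 15)/6 = 84/6 = 14; σ²_Demolition = ((15−13)/6)² = 0.111
te_Excavation = (4 + 4·6 + 8)/6 = 36/6 = 6; σ²_Excavation = ((8−4)/6)² = 0.444
te_Foundation = (6 + 4·11 + 16)/6 = 66/6 = 11; σ²_Foundation = ((16−6)/6)² = 2.778
te_Framing = (3 + 4·4 + 11)/6 = 30/6 = 5; σ²_Framing = ((11−3)/6)² = 1.778
te_Roofing = (2 + 4·4 + 12)/6 = 30/6 = 5; σ²_Roofing = ((12−2)/6)² = 2.778
te_Electrical rough-in = (7 + 4·9 + 11)/6 = 54/6 = 9; σ²_Electrical rough-in = ((11−7)/6)² = 0.444
te_Plumbing rough-in = (3 + 4·5 + 13)/6 = 36/6 = 6; σ²_Plumbing rough-in = ((13−3)/6)² = 2.778
te_HVAC install = (12 + 4·14 + 16)/6 = 84/6 = 14; σ²_HVAC install = ((16−12)/6)² = 0.444

Forward pass:
ES_Site prep = 0; EF_Site prep = 4
ES_Demolition = 0; EF_Demolition = 14
ES_Excavation = 0; EF_Excavation = 6
ES_Foundation = 0; EF_Foundation = 11
ES_Framing = max(EF_Site prep=4, EF_Demolition=14) = 14; EF_Framing = 14+5 = 19
ES_Roofing = max(EF_Site prep=4, EF_Foundation=11) = 11; EF_Roofing = 11+5 = 16
ES_Electrical rough-in = max(EF_Site prep=4, EF_Demolition=14) = 14; EF_Electrical rough-in = 14+9 = 23
ES_Plumbing rough-in = max(EF_Framing=19, EF_Roofing=16) = 19; EF_Plumbing rough-in = 19+6 = 25
ES_HVAC install = max(EF_Excavation=6, EF_Electrical rough-in=23, EF_Plumbing rough-in=25) = 25; EF_HVAC install = 25+14 = 39
Expected project duration μ = 39 days. Critical path: Demolition → Framing → Plumbing rough-in → HVAC install.

Variance along critical path = 0.111 + 1.778 + 2.778 + 0.444 = 5.111; σ = 2.261 days.
D = μ + z·σ = 39 + 2.326·2.261 = 44.3 days

44.3 days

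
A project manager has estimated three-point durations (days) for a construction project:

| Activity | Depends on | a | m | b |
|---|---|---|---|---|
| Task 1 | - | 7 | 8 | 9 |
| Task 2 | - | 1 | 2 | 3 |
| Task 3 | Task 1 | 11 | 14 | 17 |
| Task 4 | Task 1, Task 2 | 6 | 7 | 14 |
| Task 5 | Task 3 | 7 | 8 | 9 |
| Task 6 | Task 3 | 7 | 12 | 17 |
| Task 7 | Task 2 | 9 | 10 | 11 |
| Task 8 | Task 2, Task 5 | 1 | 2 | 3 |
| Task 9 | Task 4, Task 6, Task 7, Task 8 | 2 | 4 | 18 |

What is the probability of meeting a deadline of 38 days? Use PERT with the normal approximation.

0.273

te_Task 1 = (7 + 4·8 + 9)/6 = 48/6 = 8; σ²_Task 1 = ((9−7)/6)² = 0.111
te_Task 2 = (1 + 4·2 + 3)/6 = 12/6 = 2; σ²_Task 2 = ((3−1)/6)² = 0.111
te_Task 3 = (11 + 4·14 + 17)/6 = 84/6 = 14; σ²_Task 3 = ((17−11)/6)² = 1.000
te_Task 4 = (6 + 4·7 + 14)/6 = 48/6 = 8; σ²_Task 4 = ((14−6)/6)² = 1.778
te_Task 5 = (7 + 4·8 + 9)/6 = 48/6 = 8; σ²_Task 5 = ((9−7)/6)² = 0.111
te_Task 6 = (7 + 4·12 + 17)/6 = 72/6 = 12; σ²_Task 6 = ((17−7)/6)² = 2.778
te_Task 7 = (9 + 4·10 + 11)/6 = 60/6 = 10; σ²_Task 7 = ((11−9)/6)² = 0.111
te_Task 8 = (1 + 4·2 + 3)/6 = 12/6 = 2; σ²_Task 8 = ((3−1)/6)² = 0.111
te_Task 9 = (2 + 4·4 + 18)/6 = 36/6 = 6; σ²_Task 9 = ((18−2)/6)² = 7.111

Forward pass:
ES_Task 1 = 0; EF_Task 1 = 8
ES_Task 2 = 0; EF_Task 2 = 2
ES_Task 3 = 8; EF_Task 3 = 8+14 = 22
ES_Task 4 = max(EF_Task 1=8, EF_Task 2=2) = 8; EF_Task 4 = 8+8 = 16
ES_Task 5 = 22; EF_Task 5 = 22+8 = 30
ES_Task 6 = 22; EF_Task 6 = 22+12 = 34
ES_Task 7 = 2; EF_Task 7 = 2+10 = 12
ES_Task 8 = max(EF_Task 2=2, EF_Task 5=30) = 30; EF_Task 8 = 30+2 = 32
ES_Task 9 = max(EF_Task 4=16, EF_Task 6=34, EF_Task 7=12, EF_Task 8=32) = 34; EF_Task 9 = 34+6 = 40
Expected project duration μ = 40 days. Critical path: Task 1 → Task 3 → Task 6 → Task 9.

Variance along critical path = 0.111 + 1.000 + 2.778 + 7.111 = 11.000; σ = √11.000 = 3.317 days.
Z = (38 − 40) / 3.317 = -0.603
P(T ≤ 38) = Φ(-0.603) ≈ 0.273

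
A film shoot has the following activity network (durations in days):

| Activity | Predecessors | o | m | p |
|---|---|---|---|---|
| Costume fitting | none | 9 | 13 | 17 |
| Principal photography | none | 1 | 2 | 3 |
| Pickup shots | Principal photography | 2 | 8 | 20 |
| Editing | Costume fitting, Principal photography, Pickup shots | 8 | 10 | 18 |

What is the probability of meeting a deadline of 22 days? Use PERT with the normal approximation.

0.174

te_Costume fitting = (9 + 4·13 + 17)/6 = 78/6 = 13; σ²_Costume fitting = ((17−9)/6)² = 1.778
te_Principal photography = (1 + 4·2 + 3)/6 = 12/6 = 2; σ²_Principal photography = ((3−1)/6)² = 0.111
te_Pickup shots = (2 + 4·8 + 20)/6 = 54/6 = 9; σ²_Pickup shots = ((20−2)/6)² = 9.000
te_Editing = (8 + 4·10 + 18)/6 = 66/6 = 11; σ²_Editing = ((18−8)/6)² = 2.778

Forward pass:
ES_Costume fitting = 0; EF_Costume fitting = 13
ES_Principal photography = 0; EF_Principal photography = 2
ES_Pickup shots = 2; EF_Pickup shots = 2+9 = 11
ES_Editing = max(EF_Costume fitting=13, EF_Principal photography=2, EF_Pickup shots=11) = 13; EF_Editing = 13+11 = 24
Expected project duration μ = 24 days. Critical path: Costume fitting → Editing.

Variance along critical path = 1.778 + 2.778 = 4.556; σ = √4.556 = 2.134 days.
Z = (22 − 24) / 2.134 = -0.937
P(T ≤ 22) = Φ(-0.937) ≈ 0.174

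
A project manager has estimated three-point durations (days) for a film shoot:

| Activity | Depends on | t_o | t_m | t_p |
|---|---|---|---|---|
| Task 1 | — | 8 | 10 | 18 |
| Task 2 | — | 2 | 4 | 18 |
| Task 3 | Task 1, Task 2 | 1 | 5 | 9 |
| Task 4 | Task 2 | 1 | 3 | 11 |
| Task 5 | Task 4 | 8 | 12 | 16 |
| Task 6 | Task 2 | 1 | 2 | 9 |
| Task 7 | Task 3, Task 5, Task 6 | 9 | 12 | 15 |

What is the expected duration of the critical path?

te_Task 1 = (8 + 4·10 + 18)/6 = 66/6 = 11
te_Task 2 = (2 + 4·4 + 18)/6 = 36/6 = 6
te_Task 3 = (1 + 4·5 + 9)/6 = 30/6 = 5
te_Task 4 = (1 + 4·3 + 11)/6 = 24/6 = 4
te_Task 5 = (8 + 4·12 + 16)/6 = 72/6 = 12
te_Task 6 = (1 + 4·2 + 9)/6 = 18/6 = 3
te_Task 7 = (9 + 4·12 + 15)/6 = 72/6 = 12

Forward pass:
ES_Task 1 = 0; EF_Task 1 = 11
ES_Task 2 = 0; EF_Task 2 = 6
ES_Task 3 = max(EF_Task 1=11, EF_Task 2=6) = 11; EF_Task 3 = 11+5 = 16
ES_Task 4 = 6; EF_Task 4 = 6+4 = 10
ES_Task 5 = 10; EF_Task 5 = 10+12 = 22
ES_Task 6 = 6; EF_Task 6 = 6+3 = 9
ES_Task 7 = max(EF_Task 3=16, EF_Task 5=22, EF_Task 6=9) = 22; EF_Task 7 = 22+12 = 34
Expected project duration μ = 34 days. Critical path: Task 2 → Task 4 → Task 5 → Task 7.

34 days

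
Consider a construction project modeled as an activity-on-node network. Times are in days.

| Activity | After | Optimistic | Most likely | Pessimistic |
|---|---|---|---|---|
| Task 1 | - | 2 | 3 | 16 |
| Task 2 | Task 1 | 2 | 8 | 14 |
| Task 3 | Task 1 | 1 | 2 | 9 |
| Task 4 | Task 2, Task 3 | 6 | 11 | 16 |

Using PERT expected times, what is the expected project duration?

24 days

te_Task 1 = (2 + 4·3 + 16)/6 = 30/6 = 5
te_Task 2 = (2 + 4·8 + 14)/6 = 48/6 = 8
te_Task 3 = (1 + 4·2 + 9)/6 = 18/6 = 3
te_Task 4 = (6 + 4·11 + 16)/6 = 66/6 = 11

Forward pass:
ES_Task 1 = 0; EF_Task 1 = 5
ES_Task 2 = 5; EF_Task 2 = 5+8 = 13
ES_Task 3 = 5; EF_Task 3 = 5+3 = 8
ES_Task 4 = max(EF_Task 2=13, EF_Task 3=8) = 13; EF_Task 4 = 13+11 = 24
Expected project duration μ = 24 days. Critical path: Task 1 → Task 2 → Task 4.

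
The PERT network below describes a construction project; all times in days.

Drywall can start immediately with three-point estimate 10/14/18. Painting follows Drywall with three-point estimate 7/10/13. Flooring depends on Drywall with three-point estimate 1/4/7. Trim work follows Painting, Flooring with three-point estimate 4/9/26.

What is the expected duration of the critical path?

te_Drywall = (10 + 4·14 + 18)/6 = 84/6 = 14
te_Painting = (7 + 4·10 + 13)/6 = 60/6 = 10
te_Flooring = (1 + 4·4 + 7)/6 = 24/6 = 4
te_Trim work = (4 + 4·9 + 26)/6 = 66/6 = 11

Forward pass:
ES_Drywall = 0; EF_Drywall = 14
ES_Painting = 14; EF_Painting = 14+10 = 24
ES_Flooring = 14; EF_Flooring = 14+4 = 18
ES_Trim work = max(EF_Painting=24, EF_Flooring=18) = 24; EF_Trim work = 24+11 = 35
Expected project duration μ = 35 days. Critical path: Drywall → Painting → Trim work.

35 days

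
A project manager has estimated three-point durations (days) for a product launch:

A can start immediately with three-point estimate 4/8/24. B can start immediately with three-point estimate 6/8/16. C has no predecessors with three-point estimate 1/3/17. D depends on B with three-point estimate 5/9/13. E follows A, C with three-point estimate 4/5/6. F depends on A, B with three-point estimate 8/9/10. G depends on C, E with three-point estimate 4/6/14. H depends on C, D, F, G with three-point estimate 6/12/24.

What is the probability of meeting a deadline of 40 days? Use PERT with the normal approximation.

0.851

te_A = (4 + 4·8 + 24)/6 = 60/6 = 10; σ²_A = ((24−4)/6)² = 11.111
te_B = (6 + 4·8 + 16)/6 = 54/6 = 9; σ²_B = ((16−6)/6)² = 2.778
te_C = (1 + 4·3 + 17)/6 = 30/6 = 5; σ²_C = ((17−1)/6)² = 7.111
te_D = (5 + 4·9 + 13)/6 = 54/6 = 9; σ²_D = ((13−5)/6)² = 1.778
te_E = (4 + 4·5 + 6)/6 = 30/6 = 5; σ²_E = ((6−4)/6)² = 0.111
te_F = (8 + 4·9 + 10)/6 = 54/6 = 9; σ²_F = ((10−8)/6)² = 0.111
te_G = (4 + 4·6 + 14)/6 = 42/6 = 7; σ²_G = ((14−4)/6)² = 2.778
te_H = (6 + 4·12 + 24)/6 = 78/6 = 13; σ²_H = ((24−6)/6)² = 9.000

Forward pass:
ES_A = 0; EF_A = 10
ES_B = 0; EF_B = 9
ES_C = 0; EF_C = 5
ES_D = 9; EF_D = 9+9 = 18
ES_E = max(EF_A=10, EF_C=5) = 10; EF_E = 10+5 = 15
ES_F = max(EF_A=10, EF_B=9) = 10; EF_F = 10+9 = 19
ES_G = max(EF_C=5, EF_E=15) = 15; EF_G = 15+7 = 22
ES_H = max(EF_C=5, EF_D=18, EF_F=19, EF_G=22) = 22; EF_H = 22+13 = 35
Expected project duration μ = 35 days. Critical path: A → E → G → H.

Variance along critical path = 11.111 + 0.111 + 2.778 + 9.000 = 23.000; σ = √23.000 = 4.796 days.
Z = (40 − 35) / 4.796 = 1.043
P(T ≤ 40) = Φ(1.043) ≈ 0.851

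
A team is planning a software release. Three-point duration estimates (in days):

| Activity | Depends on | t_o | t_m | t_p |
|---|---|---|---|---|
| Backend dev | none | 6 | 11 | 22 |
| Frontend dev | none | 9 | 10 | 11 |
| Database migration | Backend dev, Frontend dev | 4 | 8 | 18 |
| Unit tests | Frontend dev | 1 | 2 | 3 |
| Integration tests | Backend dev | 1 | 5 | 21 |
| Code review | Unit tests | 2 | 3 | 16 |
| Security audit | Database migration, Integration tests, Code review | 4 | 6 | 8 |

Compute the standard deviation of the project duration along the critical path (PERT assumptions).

te_Backend dev = (6 + 4·11 + 22)/6 = 72/6 = 12; σ²_Backend dev = ((22−6)/6)² = 7.111
te_Frontend dev = (9 + 4·10 + 11)/6 = 60/6 = 10; σ²_Frontend dev = ((11−9)/6)² = 0.111
te_Database migration = (4 + 4·8 + 18)/6 = 54/6 = 9; σ²_Database migration = ((18−4)/6)² = 5.444
te_Unit tests = (1 + 4·2 + 3)/6 = 12/6 = 2; σ²_Unit tests = ((3−1)/6)² = 0.111
te_Integration tests = (1 + 4·5 + 21)/6 = 42/6 = 7; σ²_Integration tests = ((21−1)/6)² = 11.111
te_Code review = (2 + 4·3 + 16)/6 = 30/6 = 5; σ²_Code review = ((16−2)/6)² = 5.444
te_Security audit = (4 + 4·6 + 8)/6 = 36/6 = 6; σ²_Security audit = ((8−4)/6)² = 0.444

Forward pass:
ES_Backend dev = 0; EF_Backend dev = 12
ES_Frontend dev = 0; EF_Frontend dev = 10
ES_Database migration = max(EF_Backend dev=12, EF_Frontend dev=10) = 12; EF_Database migration = 12+9 = 21
ES_Unit tests = 10; EF_Unit tests = 10+2 = 12
ES_Integration tests = 12; EF_Integration tests = 12+7 = 19
ES_Code review = 12; EF_Code review = 12+5 = 17
ES_Security audit = max(EF_Database migration=21, EF_Integration tests=19, EF_Code review=17) = 21; EF_Security audit = 21+6 = 27
Expected project duration μ = 27 days. Critical path: Backend dev → Database migration → Security audit.

Variance along critical path = 7.111 + 5.444 + 0.444 = 13.000
σ = √13.000 = 3.606 days

3.61 days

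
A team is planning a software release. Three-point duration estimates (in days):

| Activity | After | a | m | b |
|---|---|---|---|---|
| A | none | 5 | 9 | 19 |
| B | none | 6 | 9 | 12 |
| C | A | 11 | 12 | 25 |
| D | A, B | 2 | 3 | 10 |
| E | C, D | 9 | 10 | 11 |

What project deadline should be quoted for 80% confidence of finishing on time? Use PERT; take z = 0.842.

te_A = (5 + 4·9 + 19)/6 = 60/6 = 10; σ²_A = ((19−5)/6)² = 5.444
te_B = (6 + 4·9 + 12)/6 = 54/6 = 9; σ²_B = ((12−6)/6)² = 1.000
te_C = (11 + 4·12 + 25)/6 = 84/6 = 14; σ²_C = ((25−11)/6)² = 5.444
te_D = (2 + 4·3 + 10)/6 = 24/6 = 4; σ²_D = ((10−2)/6)² = 1.778
te_E = (9 + 4·10 + 11)/6 = 60/6 = 10; σ²_E = ((11−9)/6)² = 0.111

Forward pass:
ES_A = 0; EF_A = 10
ES_B = 0; EF_B = 9
ES_C = 10; EF_C = 10+14 = 24
ES_D = max(EF_A=10, EF_B=9) = 10; EF_D = 10+4 = 14
ES_E = max(EF_C=24, EF_D=14) = 24; EF_E = 24+10 = 34
Expected project duration μ = 34 days. Critical path: A → C → E.

Variance along critical path = 5.444 + 5.444 + 0.111 = 11.000; σ = 3.317 days.
D = μ + z·σ = 34 + 0.842·3.317 = 36.8 days

36.8 days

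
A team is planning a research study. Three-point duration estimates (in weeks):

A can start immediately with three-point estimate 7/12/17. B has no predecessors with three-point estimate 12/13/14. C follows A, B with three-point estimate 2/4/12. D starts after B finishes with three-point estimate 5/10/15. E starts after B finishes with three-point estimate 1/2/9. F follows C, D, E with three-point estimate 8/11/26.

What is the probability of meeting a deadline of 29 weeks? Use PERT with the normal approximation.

0.021

te_A = (7 + 4·12 + 17)/6 = 72/6 = 12; σ²_A = ((17−7)/6)² = 2.778
te_B = (12 + 4·13 + 14)/6 = 78/6 = 13; σ²_B = ((14−12)/6)² = 0.111
te_C = (2 + 4·4 + 12)/6 = 30/6 = 5; σ²_C = ((12−2)/6)² = 2.778
te_D = (5 + 4·10 + 15)/6 = 60/6 = 10; σ²_D = ((15−5)/6)² = 2.778
te_E = (1 + 4·2 + 9)/6 = 18/6 = 3; σ²_E = ((9−1)/6)² = 1.778
te_F = (8 + 4·11 + 26)/6 = 78/6 = 13; σ²_F = ((26−8)/6)² = 9.000

Forward pass:
ES_A = 0; EF_A = 12
ES_B = 0; EF_B = 13
ES_C = max(EF_A=12, EF_B=13) = 13; EF_C = 13+5 = 18
ES_D = 13; EF_D = 13+10 = 23
ES_E = 13; EF_E = 13+3 = 16
ES_F = max(EF_C=18, EF_D=23, EF_E=16) = 23; EF_F = 23+13 = 36
Expected project duration μ = 36 weeks. Critical path: B → D → F.

Variance along critical path = 0.111 + 2.778 + 9.000 = 11.889; σ = √11.889 = 3.448 weeks.
Z = (29 − 36) / 3.448 = -2.030
P(T ≤ 29) = Φ(-2.030) ≈ 0.021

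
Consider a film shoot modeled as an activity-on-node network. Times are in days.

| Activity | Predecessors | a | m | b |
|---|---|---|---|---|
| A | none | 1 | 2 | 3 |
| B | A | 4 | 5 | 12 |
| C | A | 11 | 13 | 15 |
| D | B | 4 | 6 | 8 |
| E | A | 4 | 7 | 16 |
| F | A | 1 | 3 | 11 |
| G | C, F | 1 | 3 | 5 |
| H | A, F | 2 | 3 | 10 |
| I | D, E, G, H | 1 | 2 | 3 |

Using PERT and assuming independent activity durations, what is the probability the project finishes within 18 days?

te_A = (1 + 4·2 + 3)/6 = 12/6 = 2; σ²_A = ((3−1)/6)² = 0.111
te_B = (4 + 4·5 + 12)/6 = 36/6 = 6; σ²_B = ((12−4)/6)² = 1.778
te_C = (11 + 4·13 + 15)/6 = 78/6 = 13; σ²_C = ((15−11)/6)² = 0.444
te_D = (4 + 4·6 + 8)/6 = 36/6 = 6; σ²_D = ((8−4)/6)² = 0.444
te_E = (4 + 4·7 + 16)/6 = 48/6 = 8; σ²_E = ((16−4)/6)² = 4.000
te_F = (1 + 4·3 + 11)/6 = 24/6 = 4; σ²_F = ((11−1)/6)² = 2.778
te_G = (1 + 4·3 + 5)/6 = 18/6 = 3; σ²_G = ((5−1)/6)² = 0.444
te_H = (2 + 4·3 + 10)/6 = 24/6 = 4; σ²_H = ((10−2)/6)² = 1.778
te_I = (1 + 4·2 + 3)/6 = 12/6 = 2; σ²_I = ((3−1)/6)² = 0.111

Forward pass:
ES_A = 0; EF_A = 2
ES_B = 2; EF_B = 2+6 = 8
ES_C = 2; EF_C = 2+13 = 15
ES_D = 8; EF_D = 8+6 = 14
ES_E = 2; EF_E = 2+8 = 10
ES_F = 2; EF_F = 2+4 = 6
ES_G = max(EF_C=15, EF_F=6) = 15; EF_G = 15+3 = 18
ES_H = max(EF_A=2, EF_F=6) = 6; EF_H = 6+4 = 10
ES_I = max(EF_D=14, EF_E=10, EF_G=18, EF_H=10) = 18; EF_I = 18+2 = 20
Expected project duration μ = 20 days. Critical path: A → C → G → I.

Variance along critical path = 0.111 + 0.444 + 0.444 + 0.111 = 1.111; σ = √1.111 = 1.054 days.
Z = (18 − 20) / 1.054 = -1.897
P(T ≤ 18) = Φ(-1.897) ≈ 0.029

0.029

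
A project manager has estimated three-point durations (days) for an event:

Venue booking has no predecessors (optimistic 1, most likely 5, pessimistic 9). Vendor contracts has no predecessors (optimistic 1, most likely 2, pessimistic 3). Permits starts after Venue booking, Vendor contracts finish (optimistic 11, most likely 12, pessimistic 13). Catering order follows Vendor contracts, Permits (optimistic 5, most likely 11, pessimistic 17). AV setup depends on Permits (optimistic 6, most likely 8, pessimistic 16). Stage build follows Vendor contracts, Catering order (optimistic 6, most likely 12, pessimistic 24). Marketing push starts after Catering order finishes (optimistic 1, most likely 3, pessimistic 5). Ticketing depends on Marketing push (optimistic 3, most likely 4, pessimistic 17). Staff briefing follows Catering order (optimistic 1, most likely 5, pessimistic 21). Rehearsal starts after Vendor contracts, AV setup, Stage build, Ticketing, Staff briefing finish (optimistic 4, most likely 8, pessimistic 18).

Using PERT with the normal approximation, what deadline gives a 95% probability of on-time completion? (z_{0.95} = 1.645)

te_Venue booking = (1 + 4·5 + 9)/6 = 30/6 = 5; σ²_Venue booking = ((9−1)/6)² = 1.778
te_Vendor contracts = (1 + 4·2 + 3)/6 = 12/6 = 2; σ²_Vendor contracts = ((3−1)/6)² = 0.111
te_Permits = (11 + 4·12 + 13)/6 = 72/6 = 12; σ²_Permits = ((13−11)/6)² = 0.111
te_Catering order = (5 + 4·11 + 17)/6 = 66/6 = 11; σ²_Catering order = ((17−5)/6)² = 4.000
te_AV setup = (6 + 4·8 + 16)/6 = 54/6 = 9; σ²_AV setup = ((16−6)/6)² = 2.778
te_Stage build = (6 + 4·12 + 24)/6 = 78/6 = 13; σ²_Stage build = ((24−6)/6)² = 9.000
te_Marketing push = (1 + 4·3 + 5)/6 = 18/6 = 3; σ²_Marketing push = ((5−1)/6)² = 0.444
te_Ticketing = (3 + 4·4 + 17)/6 = 36/6 = 6; σ²_Ticketing = ((17−3)/6)² = 5.444
te_Staff briefing = (1 + 4·5 + 21)/6 = 42/6 = 7; σ²_Staff briefing = ((21−1)/6)² = 11.111
te_Rehearsal = (4 + 4·8 + 18)/6 = 54/6 = 9; σ²_Rehearsal = ((18−4)/6)² = 5.444

Forward pass:
ES_Venue booking = 0; EF_Venue booking = 5
ES_Vendor contracts = 0; EF_Vendor contracts = 2
ES_Permits = max(EF_Venue booking=5, EF_Vendor contracts=2) = 5; EF_Permits = 5+12 = 17
ES_Catering order = max(EF_Vendor contracts=2, EF_Permits=17) = 17; EF_Catering order = 17+11 = 28
ES_AV setup = 17; EF_AV setup = 17+9 = 26
ES_Stage build = max(EF_Vendor contracts=2, EF_Catering order=28) = 28; EF_Stage build = 28+13 = 41
ES_Marketing push = 28; EF_Marketing push = 28+3 = 31
ES_Ticketing = 31; EF_Ticketing = 31+6 = 37
ES_Staff briefing = 28; EF_Staff briefing = 28+7 = 35
ES_Rehearsal = max(EF_Vendor contracts=2, EF_AV setup=26, EF_Stage build=41, EF_Ticketing=37, EF_Staff briefing=35) = 41; EF_Rehearsal = 41+9 = 50
Expected project duration μ = 50 days. Critical path: Venue booking → Permits → Catering order → Stage build → Rehearsal.

Variance along critical path = 1.778 + 0.111 + 4.000 + 9.000 + 5.444 = 20.333; σ = 4.509 days.
D = μ + z·σ = 50 + 1.645·4.509 = 57.4 days

57.4 days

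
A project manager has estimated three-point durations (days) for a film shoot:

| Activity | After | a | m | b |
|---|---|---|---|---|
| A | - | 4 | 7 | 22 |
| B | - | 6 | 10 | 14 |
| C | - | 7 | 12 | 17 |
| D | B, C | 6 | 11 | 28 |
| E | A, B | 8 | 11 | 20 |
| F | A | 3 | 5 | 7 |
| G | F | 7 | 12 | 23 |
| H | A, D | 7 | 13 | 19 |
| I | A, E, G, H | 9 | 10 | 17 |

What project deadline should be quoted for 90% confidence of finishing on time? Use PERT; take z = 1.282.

te_A = (4 + 4·7 + 22)/6 = 54/6 = 9; σ²_A = ((22−4)/6)² = 9.000
te_B = (6 + 4·10 + 14)/6 = 60/6 = 10; σ²_B = ((14−6)/6)² = 1.778
te_C = (7 + 4·12 + 17)/6 = 72/6 = 12; σ²_C = ((17−7)/6)² = 2.778
te_D = (6 + 4·11 + 28)/6 = 78/6 = 13; σ²_D = ((28−6)/6)² = 13.444
te_E = (8 + 4·11 + 20)/6 = 72/6 = 12; σ²_E = ((20−8)/6)² = 4.000
te_F = (3 + 4·5 + 7)/6 = 30/6 = 5; σ²_F = ((7−3)/6)² = 0.444
te_G = (7 + 4·12 + 23)/6 = 78/6 = 13; σ²_G = ((23−7)/6)² = 7.111
te_H = (7 + 4·13 + 19)/6 = 78/6 = 13; σ²_H = ((19−7)/6)² = 4.000
te_I = (9 + 4·10 + 17)/6 = 66/6 = 11; σ²_I = ((17−9)/6)² = 1.778

Forward pass:
ES_A = 0; EF_A = 9
ES_B = 0; EF_B = 10
ES_C = 0; EF_C = 12
ES_D = max(EF_B=10, EF_C=12) = 12; EF_D = 12+13 = 25
ES_E = max(EF_A=9, EF_B=10) = 10; EF_E = 10+12 = 22
ES_F = 9; EF_F = 9+5 = 14
ES_G = 14; EF_G = 14+13 = 27
ES_H = max(EF_A=9, EF_D=25) = 25; EF_H = 25+13 = 38
ES_I = max(EF_A=9, EF_E=22, EF_G=27, EF_H=38) = 38; EF_I = 38+11 = 49
Expected project duration μ = 49 days. Critical path: C → D → H → I.

Variance along critical path = 2.778 + 13.444 + 4.000 + 1.778 = 22.000; σ = 4.690 days.
D = μ + z·σ = 49 + 1.282·4.690 = 55.0 days

55.0 days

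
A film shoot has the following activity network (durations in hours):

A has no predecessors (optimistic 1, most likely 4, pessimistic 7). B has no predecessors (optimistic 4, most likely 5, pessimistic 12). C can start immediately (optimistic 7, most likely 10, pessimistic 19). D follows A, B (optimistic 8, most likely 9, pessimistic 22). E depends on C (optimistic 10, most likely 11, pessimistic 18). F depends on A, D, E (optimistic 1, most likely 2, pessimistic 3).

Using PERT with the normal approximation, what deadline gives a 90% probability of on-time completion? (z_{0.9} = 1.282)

te_A = (1 + 4·4 + 7)/6 = 24/6 = 4; σ²_A = ((7−1)/6)² = 1.000
te_B = (4 + 4·5 + 12)/6 = 36/6 = 6; σ²_B = ((12−4)/6)² = 1.778
te_C = (7 + 4·10 + 19)/6 = 66/6 = 11; σ²_C = ((19−7)/6)² = 4.000
te_D = (8 + 4·9 + 22)/6 = 66/6 = 11; σ²_D = ((22−8)/6)² = 5.444
te_E = (10 + 4·11 + 18)/6 = 72/6 = 12; σ²_E = ((18−10)/6)² = 1.778
te_F = (1 + 4·2 + 3)/6 = 12/6 = 2; σ²_F = ((3−1)/6)² = 0.111

Forward pass:
ES_A = 0; EF_A = 4
ES_B = 0; EF_B = 6
ES_C = 0; EF_C = 11
ES_D = max(EF_A=4, EF_B=6) = 6; EF_D = 6+11 = 17
ES_E = 11; EF_E = 11+12 = 23
ES_F = max(EF_A=4, EF_D=17, EF_E=23) = 23; EF_F = 23+2 = 25
Expected project duration μ = 25 hours. Critical path: C → E → F.

Variance along critical path = 4.000 + 1.778 + 0.111 = 5.889; σ = 2.427 hours.
D = μ + z·σ = 25 + 1.282·2.427 = 28.1 hours

28.1 hours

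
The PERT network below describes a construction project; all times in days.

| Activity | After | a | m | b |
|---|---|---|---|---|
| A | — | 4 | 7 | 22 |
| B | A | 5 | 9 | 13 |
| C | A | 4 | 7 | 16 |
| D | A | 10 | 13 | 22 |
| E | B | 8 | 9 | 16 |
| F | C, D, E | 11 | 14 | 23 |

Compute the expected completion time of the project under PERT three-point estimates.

43 days

te_A = (4 + 4·7 + 22)/6 = 54/6 = 9
te_B = (5 + 4·9 + 13)/6 = 54/6 = 9
te_C = (4 + 4·7 + 16)/6 = 48/6 = 8
te_D = (10 + 4·13 + 22)/6 = 84/6 = 14
te_E = (8 + 4·9 + 16)/6 = 60/6 = 10
te_F = (11 + 4·14 + 23)/6 = 90/6 = 15

Forward pass:
ES_A = 0; EF_A = 9
ES_B = 9; EF_B = 9+9 = 18
ES_C = 9; EF_C = 9+8 = 17
ES_D = 9; EF_D = 9+14 = 23
ES_E = 18; EF_E = 18+10 = 28
ES_F = max(EF_C=17, EF_D=23, EF_E=28) = 28; EF_F = 28+15 = 43
Expected project duration μ = 43 days. Critical path: A → B → E → F.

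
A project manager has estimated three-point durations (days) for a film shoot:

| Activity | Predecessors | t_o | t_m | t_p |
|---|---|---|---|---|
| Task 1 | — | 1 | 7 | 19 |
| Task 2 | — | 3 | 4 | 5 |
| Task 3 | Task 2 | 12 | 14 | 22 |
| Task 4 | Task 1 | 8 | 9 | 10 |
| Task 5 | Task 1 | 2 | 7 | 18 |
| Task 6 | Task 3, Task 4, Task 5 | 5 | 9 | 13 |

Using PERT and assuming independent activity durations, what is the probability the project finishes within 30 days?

te_Task 1 = (1 + 4·7 + 19)/6 = 48/6 = 8; σ²_Task 1 = ((19−1)/6)² = 9.000
te_Task 2 = (3 + 4·4 + 5)/6 = 24/6 = 4; σ²_Task 2 = ((5−3)/6)² = 0.111
te_Task 3 = (12 + 4·14 + 22)/6 = 90/6 = 15; σ²_Task 3 = ((22−12)/6)² = 2.778
te_Task 4 = (8 + 4·9 + 10)/6 = 54/6 = 9; σ²_Task 4 = ((10−8)/6)² = 0.111
te_Task 5 = (2 + 4·7 + 18)/6 = 48/6 = 8; σ²_Task 5 = ((18−2)/6)² = 7.111
te_Task 6 = (5 + 4·9 + 13)/6 = 54/6 = 9; σ²_Task 6 = ((13−5)/6)² = 1.778

Forward pass:
ES_Task 1 = 0; EF_Task 1 = 8
ES_Task 2 = 0; EF_Task 2 = 4
ES_Task 3 = 4; EF_Task 3 = 4+15 = 19
ES_Task 4 = 8; EF_Task 4 = 8+9 = 17
ES_Task 5 = 8; EF_Task 5 = 8+8 = 16
ES_Task 6 = max(EF_Task 3=19, EF_Task 4=17, EF_Task 5=16) = 19; EF_Task 6 = 19+9 = 28
Expected project duration μ = 28 days. Critical path: Task 2 → Task 3 → Task 6.

Variance along critical path = 0.111 + 2.778 + 1.778 = 4.667; σ = √4.667 = 2.160 days.
Z = (30 − 28) / 2.160 = 0.926
P(T ≤ 30) = Φ(0.926) ≈ 0.823

0.823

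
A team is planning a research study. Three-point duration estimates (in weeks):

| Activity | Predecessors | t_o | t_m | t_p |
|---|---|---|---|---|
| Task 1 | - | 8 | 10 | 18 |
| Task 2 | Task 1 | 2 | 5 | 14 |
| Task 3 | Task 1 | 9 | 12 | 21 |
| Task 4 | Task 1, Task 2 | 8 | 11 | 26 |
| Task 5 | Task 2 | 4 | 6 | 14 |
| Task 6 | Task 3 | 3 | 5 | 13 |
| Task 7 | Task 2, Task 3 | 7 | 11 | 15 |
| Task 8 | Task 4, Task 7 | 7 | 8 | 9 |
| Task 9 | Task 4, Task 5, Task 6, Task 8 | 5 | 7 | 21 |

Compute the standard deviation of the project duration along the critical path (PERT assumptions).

te_Task 1 = (8 + 4·10 + 18)/6 = 66/6 = 11; σ²_Task 1 = ((18−8)/6)² = 2.778
te_Task 2 = (2 + 4·5 + 14)/6 = 36/6 = 6; σ²_Task 2 = ((14−2)/6)² = 4.000
te_Task 3 = (9 + 4·12 + 21)/6 = 78/6 = 13; σ²_Task 3 = ((21−9)/6)² = 4.000
te_Task 4 = (8 + 4·11 + 26)/6 = 78/6 = 13; σ²_Task 4 = ((26−8)/6)² = 9.000
te_Task 5 = (4 + 4·6 + 14)/6 = 42/6 = 7; σ²_Task 5 = ((14−4)/6)² = 2.778
te_Task 6 = (3 + 4·5 + 13)/6 = 36/6 = 6; σ²_Task 6 = ((13−3)/6)² = 2.778
te_Task 7 = (7 + 4·11 + 15)/6 = 66/6 = 11; σ²_Task 7 = ((15−7)/6)² = 1.778
te_Task 8 = (7 + 4·8 + 9)/6 = 48/6 = 8; σ²_Task 8 = ((9−7)/6)² = 0.111
te_Task 9 = (5 + 4·7 + 21)/6 = 54/6 = 9; σ²_Task 9 = ((21−5)/6)² = 7.111

Forward pass:
ES_Task 1 = 0; EF_Task 1 = 11
ES_Task 2 = 11; EF_Task 2 = 11+6 = 17
ES_Task 3 = 11; EF_Task 3 = 11+13 = 24
ES_Task 4 = max(EF_Task 1=11, EF_Task 2=17) = 17; EF_Task 4 = 17+13 = 30
ES_Task 5 = 17; EF_Task 5 = 17+7 = 24
ES_Task 6 = 24; EF_Task 6 = 24+6 = 30
ES_Task 7 = max(EF_Task 2=17, EF_Task 3=24) = 24; EF_Task 7 = 24+11 = 35
ES_Task 8 = max(EF_Task 4=30, EF_Task 7=35) = 35; EF_Task 8 = 35+8 = 43
ES_Task 9 = max(EF_Task 4=30, EF_Task 5=24, EF_Task 6=30, EF_Task 8=43) = 43; EF_Task 9 = 43+9 = 52
Expected project duration μ = 52 weeks. Critical path: Task 1 → Task 3 → Task 7 → Task 8 → Task 9.

Variance along critical path = 2.778 + 4.000 + 1.778 + 0.111 + 7.111 = 15.778
σ = √15.778 = 3.972 weeks

3.97 weeks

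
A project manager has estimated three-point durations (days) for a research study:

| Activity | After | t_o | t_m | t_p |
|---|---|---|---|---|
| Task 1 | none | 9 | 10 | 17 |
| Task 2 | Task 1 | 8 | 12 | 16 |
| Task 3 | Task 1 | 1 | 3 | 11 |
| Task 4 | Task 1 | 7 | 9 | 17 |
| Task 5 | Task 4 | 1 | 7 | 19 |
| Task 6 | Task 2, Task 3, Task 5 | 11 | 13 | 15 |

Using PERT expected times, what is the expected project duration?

42 days

te_Task 1 = (9 + 4·10 + 17)/6 = 66/6 = 11
te_Task 2 = (8 + 4·12 + 16)/6 = 72/6 = 12
te_Task 3 = (1 + 4·3 + 11)/6 = 24/6 = 4
te_Task 4 = (7 + 4·9 + 17)/6 = 60/6 = 10
te_Task 5 = (1 + 4·7 + 19)/6 = 48/6 = 8
te_Task 6 = (11 + 4·13 + 15)/6 = 78/6 = 13

Forward pass:
ES_Task 1 = 0; EF_Task 1 = 11
ES_Task 2 = 11; EF_Task 2 = 11+12 = 23
ES_Task 3 = 11; EF_Task 3 = 11+4 = 15
ES_Task 4 = 11; EF_Task 4 = 11+10 = 21
ES_Task 5 = 21; EF_Task 5 = 21+8 = 29
ES_Task 6 = max(EF_Task 2=23, EF_Task 3=15, EF_Task 5=29) = 29; EF_Task 6 = 29+13 = 42
Expected project duration μ = 42 days. Critical path: Task 1 → Task 4 → Task 5 → Task 6.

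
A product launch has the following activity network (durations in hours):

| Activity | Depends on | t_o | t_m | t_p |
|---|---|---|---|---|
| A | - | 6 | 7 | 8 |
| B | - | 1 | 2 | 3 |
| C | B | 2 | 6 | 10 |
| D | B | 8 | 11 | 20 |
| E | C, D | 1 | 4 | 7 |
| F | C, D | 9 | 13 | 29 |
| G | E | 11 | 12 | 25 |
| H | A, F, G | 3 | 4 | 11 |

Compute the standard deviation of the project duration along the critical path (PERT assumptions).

te_A = (6 + 4·7 + 8)/6 = 42/6 = 7; σ²_A = ((8−6)/6)² = 0.111
te_B = (1 + 4·2 + 3)/6 = 12/6 = 2; σ²_B = ((3−1)/6)² = 0.111
te_C = (2 + 4·6 + 10)/6 = 36/6 = 6; σ²_C = ((10−2)/6)² = 1.778
te_D = (8 + 4·11 + 20)/6 = 72/6 = 12; σ²_D = ((20−8)/6)² = 4.000
te_E = (1 + 4·4 + 7)/6 = 24/6 = 4; σ²_E = ((7−1)/6)² = 1.000
te_F = (9 + 4·13 + 29)/6 = 90/6 = 15; σ²_F = ((29−9)/6)² = 11.111
te_G = (11 + 4·12 + 25)/6 = 84/6 = 14; σ²_G = ((25−11)/6)² = 5.444
te_H = (3 + 4·4 + 11)/6 = 30/6 = 5; σ²_H = ((11−3)/6)² = 1.778

Forward pass:
ES_A = 0; EF_A = 7
ES_B = 0; EF_B = 2
ES_C = 2; EF_C = 2+6 = 8
ES_D = 2; EF_D = 2+12 = 14
ES_E = max(EF_C=8, EF_D=14) = 14; EF_E = 14+4 = 18
ES_F = max(EF_C=8, EF_D=14) = 14; EF_F = 14+15 = 29
ES_G = 18; EF_G = 18+14 = 32
ES_H = max(EF_A=7, EF_F=29, EF_G=32) = 32; EF_H = 32+5 = 37
Expected project duration μ = 37 hours. Critical path: B → D → E → G → H.

Variance along critical path = 0.111 + 4.000 + 1.000 + 5.444 + 1.778 = 12.333
σ = √12.333 = 3.512 hours

3.51 hours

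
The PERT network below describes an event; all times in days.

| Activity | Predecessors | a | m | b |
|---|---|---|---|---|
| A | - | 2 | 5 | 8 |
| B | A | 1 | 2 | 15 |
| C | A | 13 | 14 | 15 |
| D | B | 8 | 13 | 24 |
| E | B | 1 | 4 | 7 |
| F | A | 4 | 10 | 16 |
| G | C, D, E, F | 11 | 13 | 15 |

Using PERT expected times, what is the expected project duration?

te_A = (2 + 4·5 + 8)/6 = 30/6 = 5
te_B = (1 + 4·2 + 15)/6 = 24/6 = 4
te_C = (13 + 4·14 + 15)/6 = 84/6 = 14
te_D = (8 + 4·13 + 24)/6 = 84/6 = 14
te_E = (1 + 4·4 + 7)/6 = 24/6 = 4
te_F = (4 + 4·10 + 16)/6 = 60/6 = 10
te_G = (11 + 4·13 + 15)/6 = 78/6 = 13

Forward pass:
ES_A = 0; EF_A = 5
ES_B = 5; EF_B = 5+4 = 9
ES_C = 5; EF_C = 5+14 = 19
ES_D = 9; EF_D = 9+14 = 23
ES_E = 9; EF_E = 9+4 = 13
ES_F = 5; EF_F = 5+10 = 15
ES_G = max(EF_C=19, EF_D=23, EF_E=13, EF_F=15) = 23; EF_G = 23+13 = 36
Expected project duration μ = 36 days. Critical path: A → B → D → G.

36 days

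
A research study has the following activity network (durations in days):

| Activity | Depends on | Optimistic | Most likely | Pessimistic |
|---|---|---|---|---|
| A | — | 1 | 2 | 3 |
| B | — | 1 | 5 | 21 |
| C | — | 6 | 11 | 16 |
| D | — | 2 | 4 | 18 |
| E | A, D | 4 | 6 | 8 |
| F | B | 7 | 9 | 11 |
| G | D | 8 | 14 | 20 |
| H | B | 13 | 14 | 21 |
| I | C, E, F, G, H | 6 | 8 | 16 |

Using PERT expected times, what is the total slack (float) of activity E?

te_A = (1 + 4·2 + 3)/6 = 12/6 = 2
te_B = (1 + 4·5 + 21)/6 = 42/6 = 7
te_C = (6 + 4·11 + 16)/6 = 66/6 = 11
te_D = (2 + 4·4 + 18)/6 = 36/6 = 6
te_E = (4 + 4·6 + 8)/6 = 36/6 = 6
te_F = (7 + 4·9 + 11)/6 = 54/6 = 9
te_G = (8 + 4·14 + 20)/6 = 84/6 = 14
te_H = (13 + 4·14 + 21)/6 = 90/6 = 15
te_I = (6 + 4·8 + 16)/6 = 54/6 = 9

Forward pass:
ES_A = 0; EF_A = 2
ES_B = 0; EF_B = 7
ES_C = 0; EF_C = 11
ES_D = 0; EF_D = 6
ES_E = max(EF_A=2, EF_D=6) = 6; EF_E = 6+6 = 12
ES_F = 7; EF_F = 7+9 = 16
ES_G = 6; EF_G = 6+14 = 20
ES_H = 7; EF_H = 7+15 = 22
ES_I = max(EF_C=11, EF_E=12, EF_F=16, EF_G=20, EF_H=22) = 22; EF_I = 22+9 = 31
Expected project duration μ = 31 days. Critical path: B → H → I.

Backward pass:
LF_I = 31; LS_I = 31−9 = 22
LF_H = LS_I = 22; LS_H = 22−15 = 7
LF_G = LS_I = 22; LS_G = 22−14 = 8
LF_F = LS_I = 22; LS_F = 22−9 = 13
LF_E = LS_I = 22; LS_E = 22−6 = 16
LF_D = min(LS_E=16, LS_G=8) = 8; LS_D = 8−6 = 2
LF_C = LS_I = 22; LS_C = 22−11 = 11
LF_B = min(LS_F=13, LS_H=7) = 7; LS_B = 7−7 = 0
LF_A = LS_E = 16; LS_A = 16−2 = 14
Slack_E = LS_E − ES_E = 16 − 6 = 10

10 days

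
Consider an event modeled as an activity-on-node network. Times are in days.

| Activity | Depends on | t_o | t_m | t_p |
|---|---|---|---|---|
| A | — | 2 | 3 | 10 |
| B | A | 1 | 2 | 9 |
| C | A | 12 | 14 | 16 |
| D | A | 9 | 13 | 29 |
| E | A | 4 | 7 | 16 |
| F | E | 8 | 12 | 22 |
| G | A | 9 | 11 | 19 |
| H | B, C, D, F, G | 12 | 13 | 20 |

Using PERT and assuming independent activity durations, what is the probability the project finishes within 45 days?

te_A = (2 + 4·3 + 10)/6 = 24/6 = 4; σ²_A = ((10−2)/6)² = 1.778
te_B = (1 + 4·2 + 9)/6 = 18/6 = 3; σ²_B = ((9−1)/6)² = 1.778
te_C = (12 + 4·14 + 16)/6 = 84/6 = 14; σ²_C = ((16−12)/6)² = 0.444
te_D = (9 + 4·13 + 29)/6 = 90/6 = 15; σ²_D = ((29−9)/6)² = 11.111
te_E = (4 + 4·7 + 16)/6 = 48/6 = 8; σ²_E = ((16−4)/6)² = 4.000
te_F = (8 + 4·12 + 22)/6 = 78/6 = 13; σ²_F = ((22−8)/6)² = 5.444
te_G = (9 + 4·11 + 19)/6 = 72/6 = 12; σ²_G = ((19−9)/6)² = 2.778
te_H = (12 + 4·13 + 20)/6 = 84/6 = 14; σ²_H = ((20−12)/6)² = 1.778

Forward pass:
ES_A = 0; EF_A = 4
ES_B = 4; EF_B = 4+3 = 7
ES_C = 4; EF_C = 4+14 = 18
ES_D = 4; EF_D = 4+15 = 19
ES_E = 4; EF_E = 4+8 = 12
ES_F = 12; EF_F = 12+13 = 25
ES_G = 4; EF_G = 4+12 = 16
ES_H = max(EF_B=7, EF_C=18, EF_D=19, EF_F=25, EF_G=16) = 25; EF_H = 25+14 = 39
Expected project duration μ = 39 days. Critical path: A → E → F → H.

Variance along critical path = 1.778 + 4.000 + 5.444 + 1.778 = 13.000; σ = √13.000 = 3.606 days.
Z = (45 − 39) / 3.606 = 1.664
P(T ≤ 45) = Φ(1.664) ≈ 0.952

0.952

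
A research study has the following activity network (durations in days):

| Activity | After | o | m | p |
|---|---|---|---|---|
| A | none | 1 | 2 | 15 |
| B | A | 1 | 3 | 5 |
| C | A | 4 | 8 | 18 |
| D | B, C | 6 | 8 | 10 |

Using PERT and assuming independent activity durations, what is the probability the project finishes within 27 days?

te_A = (1 + 4·2 + 15)/6 = 24/6 = 4; σ²_A = ((15−1)/6)² = 5.444
te_B = (1 + 4·3 + 5)/6 = 18/6 = 3; σ²_B = ((5−1)/6)² = 0.444
te_C = (4 + 4·8 + 18)/6 = 54/6 = 9; σ²_C = ((18−4)/6)² = 5.444
te_D = (6 + 4·8 + 10)/6 = 48/6 = 8; σ²_D = ((10−6)/6)² = 0.444

Forward pass:
ES_A = 0; EF_A = 4
ES_B = 4; EF_B = 4+3 = 7
ES_C = 4; EF_C = 4+9 = 13
ES_D = max(EF_B=7, EF_C=13) = 13; EF_D = 13+8 = 21
Expected project duration μ = 21 days. Critical path: A → C → D.

Variance along critical path = 5.444 + 5.444 + 0.444 = 11.333; σ = √11.333 = 3.367 days.
Z = (27 − 21) / 3.367 = 1.782
P(T ≤ 27) = Φ(1.782) ≈ 0.963

0.963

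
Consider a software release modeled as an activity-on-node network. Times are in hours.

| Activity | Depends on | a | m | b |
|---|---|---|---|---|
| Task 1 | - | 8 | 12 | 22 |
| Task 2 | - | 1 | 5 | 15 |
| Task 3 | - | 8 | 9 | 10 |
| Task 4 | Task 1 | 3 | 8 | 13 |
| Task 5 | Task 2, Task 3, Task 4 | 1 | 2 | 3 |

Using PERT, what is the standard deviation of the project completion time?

2.89 hours

te_Task 1 = (8 + 4·12 + 22)/6 = 78/6 = 13; σ²_Task 1 = ((22−8)/6)² = 5.444
te_Task 2 = (1 + 4·5 + 15)/6 = 36/6 = 6; σ²_Task 2 = ((15−1)/6)² = 5.444
te_Task 3 = (8 + 4·9 + 10)/6 = 54/6 = 9; σ²_Task 3 = ((10−8)/6)² = 0.111
te_Task 4 = (3 + 4·8 + 13)/6 = 48/6 = 8; σ²_Task 4 = ((13−3)/6)² = 2.778
te_Task 5 = (1 + 4·2 + 3)/6 = 12/6 = 2; σ²_Task 5 = ((3−1)/6)² = 0.111

Forward pass:
ES_Task 1 = 0; EF_Task 1 = 13
ES_Task 2 = 0; EF_Task 2 = 6
ES_Task 3 = 0; EF_Task 3 = 9
ES_Task 4 = 13; EF_Task 4 = 13+8 = 21
ES_Task 5 = max(EF_Task 2=6, EF_Task 3=9, EF_Task 4=21) = 21; EF_Task 5 = 21+2 = 23
Expected project duration μ = 23 hours. Critical path: Task 1 → Task 4 → Task 5.

Variance along critical path = 5.444 + 2.778 + 0.111 = 8.333
σ = √8.333 = 2.887 hours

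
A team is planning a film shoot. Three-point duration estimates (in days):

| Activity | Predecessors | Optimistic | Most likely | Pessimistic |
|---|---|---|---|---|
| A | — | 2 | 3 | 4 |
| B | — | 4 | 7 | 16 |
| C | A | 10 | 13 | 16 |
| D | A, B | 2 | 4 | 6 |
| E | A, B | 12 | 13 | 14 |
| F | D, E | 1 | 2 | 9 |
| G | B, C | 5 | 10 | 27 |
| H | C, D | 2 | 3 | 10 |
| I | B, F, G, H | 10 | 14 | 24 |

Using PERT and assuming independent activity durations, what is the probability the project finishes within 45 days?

te_A = (2 + 4·3 + 4)/6 = 18/6 = 3; σ²_A = ((4−2)/6)² = 0.111
te_B = (4 + 4·7 + 16)/6 = 48/6 = 8; σ²_B = ((16−4)/6)² = 4.000
te_C = (10 + 4·13 + 16)/6 = 78/6 = 13; σ²_C = ((16−10)/6)² = 1.000
te_D = (2 + 4·4 + 6)/6 = 24/6 = 4; σ²_D = ((6−2)/6)² = 0.444
te_E = (12 + 4·13 + 14)/6 = 78/6 = 13; σ²_E = ((14−12)/6)² = 0.111
te_F = (1 + 4·2 + 9)/6 = 18/6 = 3; σ²_F = ((9−1)/6)² = 1.778
te_G = (5 + 4·10 + 27)/6 = 72/6 = 12; σ²_G = ((27−5)/6)² = 13.444
te_H = (2 + 4·3 + 10)/6 = 24/6 = 4; σ²_H = ((10−2)/6)² = 1.778
te_I = (10 + 4·14 + 24)/6 = 90/6 = 15; σ²_I = ((24−10)/6)² = 5.444

Forward pass:
ES_A = 0; EF_A = 3
ES_B = 0; EF_B = 8
ES_C = 3; EF_C = 3+13 = 16
ES_D = max(EF_A=3, EF_B=8) = 8; EF_D = 8+4 = 12
ES_E = max(EF_A=3, EF_B=8) = 8; EF_E = 8+13 = 21
ES_F = max(EF_D=12, EF_E=21) = 21; EF_F = 21+3 = 24
ES_G = max(EF_B=8, EF_C=16) = 16; EF_G = 16+12 = 28
ES_H = max(EF_C=16, EF_D=12) = 16; EF_H = 16+4 = 20
ES_I = max(EF_B=8, EF_F=24, EF_G=28, EF_H=20) = 28; EF_I = 28+15 = 43
Expected project duration μ = 43 days. Critical path: A → C → G → I.

Variance along critical path = 0.111 + 1.000 + 13.444 + 5.444 = 20.000; σ = √20.000 = 4.472 days.
Z = (45 − 43) / 4.472 = 0.447
P(T ≤ 45) = Φ(0.447) ≈ 0.673

0.673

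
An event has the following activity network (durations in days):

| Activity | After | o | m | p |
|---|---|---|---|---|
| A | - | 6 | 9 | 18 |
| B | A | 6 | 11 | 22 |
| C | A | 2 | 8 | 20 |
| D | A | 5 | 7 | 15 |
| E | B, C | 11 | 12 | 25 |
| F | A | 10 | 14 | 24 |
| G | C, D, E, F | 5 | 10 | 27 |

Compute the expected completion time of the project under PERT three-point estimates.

48 days

te_A = (6 + 4·9 + 18)/6 = 60/6 = 10
te_B = (6 + 4·11 + 22)/6 = 72/6 = 12
te_C = (2 + 4·8 + 20)/6 = 54/6 = 9
te_D = (5 + 4·7 + 15)/6 = 48/6 = 8
te_E = (11 + 4·12 + 25)/6 = 84/6 = 14
te_F = (10 + 4·14 + 24)/6 = 90/6 = 15
te_G = (5 + 4·10 + 27)/6 = 72/6 = 12

Forward pass:
ES_A = 0; EF_A = 10
ES_B = 10; EF_B = 10+12 = 22
ES_C = 10; EF_C = 10+9 = 19
ES_D = 10; EF_D = 10+8 = 18
ES_E = max(EF_B=22, EF_C=19) = 22; EF_E = 22+14 = 36
ES_F = 10; EF_F = 10+15 = 25
ES_G = max(EF_C=19, EF_D=18, EF_E=36, EF_F=25) = 36; EF_G = 36+12 = 48
Expected project duration μ = 48 days. Critical path: A → B → E → G.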